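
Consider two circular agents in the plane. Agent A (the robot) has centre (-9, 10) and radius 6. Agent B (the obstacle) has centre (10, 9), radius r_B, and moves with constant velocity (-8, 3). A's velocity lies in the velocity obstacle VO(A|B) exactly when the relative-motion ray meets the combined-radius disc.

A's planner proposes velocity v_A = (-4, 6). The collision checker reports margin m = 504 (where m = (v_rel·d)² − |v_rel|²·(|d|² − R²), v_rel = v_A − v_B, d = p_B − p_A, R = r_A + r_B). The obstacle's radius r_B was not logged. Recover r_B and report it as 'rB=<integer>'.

m = 504
d = (19, -1);  v_rel = (4, 3),  |v_rel|² = 25
v_rel×d = (4)·(-1) − (3)·(19) = -61
since m = R²·25 − (-61)²:  R² = (3721 + 504) / 25 = 169
R = √169 = 13  ⇒  r_B = 13 − 6 = 7

rB=7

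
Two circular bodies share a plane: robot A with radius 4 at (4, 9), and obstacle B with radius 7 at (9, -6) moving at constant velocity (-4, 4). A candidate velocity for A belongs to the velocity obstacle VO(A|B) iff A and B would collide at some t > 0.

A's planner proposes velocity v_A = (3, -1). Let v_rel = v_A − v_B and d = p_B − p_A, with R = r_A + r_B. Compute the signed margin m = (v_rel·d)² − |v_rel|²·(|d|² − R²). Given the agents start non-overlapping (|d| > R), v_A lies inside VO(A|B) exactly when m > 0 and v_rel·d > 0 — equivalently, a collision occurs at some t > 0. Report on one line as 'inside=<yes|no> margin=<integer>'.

d = (5, -15),  |d|² = 250;  R = 4+7 = 11,  c = 250−11² = 129
v_rel = (7, -5),  |v_rel|² = 74;  v_rel·d = (7)·(5) + (-5)·(-15) = 110
74·t² − 220·t + 129 = 0  ⇒  m = 110² − 74·129 = 2554
m = 2554 > 0,  v_rel·d = 110 > 0  ⇒  inside

inside=yes margin=2554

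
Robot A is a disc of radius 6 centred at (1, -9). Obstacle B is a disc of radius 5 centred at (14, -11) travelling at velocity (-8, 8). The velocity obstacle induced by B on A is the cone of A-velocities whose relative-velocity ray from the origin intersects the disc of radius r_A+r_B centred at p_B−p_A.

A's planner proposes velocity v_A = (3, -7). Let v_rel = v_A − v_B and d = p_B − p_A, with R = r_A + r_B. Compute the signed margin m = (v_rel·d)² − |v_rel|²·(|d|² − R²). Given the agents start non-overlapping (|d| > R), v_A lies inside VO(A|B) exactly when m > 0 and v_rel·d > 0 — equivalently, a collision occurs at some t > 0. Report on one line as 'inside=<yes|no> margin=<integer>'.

d = (13, -2),  |d|² = 173;  R = 6+5 = 11,  c = 173−11² = 52
v_rel = (11, -15),  |v_rel|² = 346;  v_rel·d = (11)·(13) + (-15)·(-2) = 173
346·t² − 346·t + 52 = 0  ⇒  m = 173² − 346·52 = 11937
m = 11937 > 0,  v_rel·d = 173 > 0  ⇒  inside

inside=yes margin=11937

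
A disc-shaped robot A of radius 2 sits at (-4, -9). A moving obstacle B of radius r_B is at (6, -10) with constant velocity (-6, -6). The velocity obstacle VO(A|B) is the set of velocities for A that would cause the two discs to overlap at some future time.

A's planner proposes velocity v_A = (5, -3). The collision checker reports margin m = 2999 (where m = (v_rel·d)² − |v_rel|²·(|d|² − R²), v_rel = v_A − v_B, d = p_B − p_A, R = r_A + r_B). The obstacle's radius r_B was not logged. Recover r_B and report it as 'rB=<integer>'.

m = 2999
d = (10, -1);  v_rel = (11, 3),  |v_rel|² = 130
v_rel×d = (11)·(-1) − (3)·(10) = -41
since m = R²·130 − (-41)²:  R² = (1681 + 2999) / 130 = 36
R = √36 = 6  ⇒  r_B = 6 − 2 = 4

rB=4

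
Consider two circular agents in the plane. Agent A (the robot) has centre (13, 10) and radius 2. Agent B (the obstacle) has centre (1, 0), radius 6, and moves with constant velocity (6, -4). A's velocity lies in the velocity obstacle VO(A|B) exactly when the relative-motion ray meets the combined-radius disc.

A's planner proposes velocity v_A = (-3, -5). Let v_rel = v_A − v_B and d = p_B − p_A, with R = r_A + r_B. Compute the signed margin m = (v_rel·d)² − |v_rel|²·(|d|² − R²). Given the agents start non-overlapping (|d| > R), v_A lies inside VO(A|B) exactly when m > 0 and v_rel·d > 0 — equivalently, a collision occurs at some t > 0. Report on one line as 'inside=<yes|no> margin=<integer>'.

d = (-12, -10),  |d|² = 244;  R = 2+6 = 8,  c = 244−8² = 180
v_rel = (-9, -1),  |v_rel|² = 82;  v_rel·d = (-9)·(-12) + (-1)·(-10) = 118
82·t² − 236·t + 180 = 0  ⇒  m = 118² − 82·180 = -836
m = -836 < 0,  v_rel·d = 118 > 0  ⇒  outside

inside=no margin=-836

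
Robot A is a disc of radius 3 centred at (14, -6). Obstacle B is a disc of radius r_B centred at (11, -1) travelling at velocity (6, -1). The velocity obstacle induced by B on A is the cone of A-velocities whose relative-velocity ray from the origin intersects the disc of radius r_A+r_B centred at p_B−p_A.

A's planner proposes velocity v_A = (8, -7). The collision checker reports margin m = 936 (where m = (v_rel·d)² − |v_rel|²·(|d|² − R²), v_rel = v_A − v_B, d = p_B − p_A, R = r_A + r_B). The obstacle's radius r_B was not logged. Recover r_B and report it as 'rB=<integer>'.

m = 936
d = (-3, 5);  v_rel = (2, -6),  |v_rel|² = 40
v_rel×d = (2)·(5) − (-6)·(-3) = -8
since m = R²·40 − (-8)²:  R² = (64 + 936) / 40 = 25
R = √25 = 5  ⇒  r_B = 5 − 3 = 2

rB=2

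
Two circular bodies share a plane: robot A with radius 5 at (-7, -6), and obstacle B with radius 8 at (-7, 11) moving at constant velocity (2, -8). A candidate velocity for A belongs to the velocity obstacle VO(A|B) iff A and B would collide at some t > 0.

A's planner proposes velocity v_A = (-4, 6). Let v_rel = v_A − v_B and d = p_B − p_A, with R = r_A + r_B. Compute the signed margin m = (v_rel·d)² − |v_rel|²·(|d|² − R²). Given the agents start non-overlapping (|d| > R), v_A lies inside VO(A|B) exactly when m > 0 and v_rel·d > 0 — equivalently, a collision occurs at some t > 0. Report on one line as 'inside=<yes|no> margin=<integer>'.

d = (0, 17),  |d|² = 289;  R = 5+8 = 13,  c = 289−13² = 120
v_rel = (-6, 14),  |v_rel|² = 232;  v_rel·d = (-6)·(0) + (14)·(17) = 238
232·t² − 476·t + 120 = 0  ⇒  m = 238² − 232·120 = 28804
m = 28804 > 0,  v_rel·d = 238 > 0  ⇒  inside

inside=yes margin=28804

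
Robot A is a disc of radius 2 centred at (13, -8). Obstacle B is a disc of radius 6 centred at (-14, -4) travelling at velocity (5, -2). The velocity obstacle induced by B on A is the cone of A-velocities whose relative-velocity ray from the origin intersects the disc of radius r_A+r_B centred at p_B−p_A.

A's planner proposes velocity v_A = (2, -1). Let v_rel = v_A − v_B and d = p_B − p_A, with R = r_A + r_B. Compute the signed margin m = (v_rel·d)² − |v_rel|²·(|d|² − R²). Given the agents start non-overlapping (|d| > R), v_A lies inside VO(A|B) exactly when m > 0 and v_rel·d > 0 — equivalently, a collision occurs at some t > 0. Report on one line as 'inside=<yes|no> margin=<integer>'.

d = (-27, 4),  |d|² = 745;  R = 2+6 = 8,  c = 745−8² = 681
v_rel = (-3, 1),  |v_rel|² = 10;  v_rel·d = (-3)·(-27) + (1)·(4) = 85
10·t² − 170·t + 681 = 0  ⇒  m = 85² − 10·681 = 415
m = 415 > 0,  v_rel·d = 85 > 0  ⇒  inside

inside=yes margin=415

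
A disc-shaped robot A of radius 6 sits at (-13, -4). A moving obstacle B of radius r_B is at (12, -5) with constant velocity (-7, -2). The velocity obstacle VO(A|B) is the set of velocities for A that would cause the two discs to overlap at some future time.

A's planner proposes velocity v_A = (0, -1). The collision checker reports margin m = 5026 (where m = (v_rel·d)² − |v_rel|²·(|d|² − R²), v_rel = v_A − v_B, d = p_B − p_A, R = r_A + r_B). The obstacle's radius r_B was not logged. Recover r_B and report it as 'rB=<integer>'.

m = 5026
d = (25, -1);  v_rel = (7, 1),  |v_rel|² = 50
v_rel×d = (7)·(-1) − (1)·(25) = -32
since m = R²·50 − (-32)²:  R² = (1024 + 5026) / 50 = 121
R = √121 = 11  ⇒  r_B = 11 − 6 = 5

rB=5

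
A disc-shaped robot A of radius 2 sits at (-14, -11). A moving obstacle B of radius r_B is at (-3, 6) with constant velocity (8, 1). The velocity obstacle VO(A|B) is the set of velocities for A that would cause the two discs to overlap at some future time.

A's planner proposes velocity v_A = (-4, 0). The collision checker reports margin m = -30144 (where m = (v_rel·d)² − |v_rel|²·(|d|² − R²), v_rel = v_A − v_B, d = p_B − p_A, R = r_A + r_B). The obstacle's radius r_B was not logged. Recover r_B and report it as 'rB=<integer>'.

m = -30144
d = (11, 17);  v_rel = (-12, -1),  |v_rel|² = 145
v_rel×d = (-12)·(17) − (-1)·(11) = -193
since m = R²·145 − (-193)²:  R² = (37249 + -30144) / 145 = 49
R = √49 = 7  ⇒  r_B = 7 − 2 = 5

rB=5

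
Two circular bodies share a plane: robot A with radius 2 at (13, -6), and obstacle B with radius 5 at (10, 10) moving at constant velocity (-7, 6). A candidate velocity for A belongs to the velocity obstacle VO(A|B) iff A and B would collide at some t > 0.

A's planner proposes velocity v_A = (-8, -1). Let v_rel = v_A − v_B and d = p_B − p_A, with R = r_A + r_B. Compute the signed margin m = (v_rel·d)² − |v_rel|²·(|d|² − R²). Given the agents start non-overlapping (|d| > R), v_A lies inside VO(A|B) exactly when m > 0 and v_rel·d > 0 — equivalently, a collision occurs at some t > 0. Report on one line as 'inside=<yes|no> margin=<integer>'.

d = (-3, 16),  |d|² = 265;  R = 2+5 = 7,  c = 265−7² = 216
v_rel = (-1, -7),  |v_rel|² = 50;  v_rel·d = (-1)·(-3) + (-7)·(16) = -109
50·t² + 218·t + 216 = 0  ⇒  m = (-109)² − 50·216 = 1081
m = 1081 > 0,  v_rel·d = -109 < 0  ⇒  outside

inside=no margin=1081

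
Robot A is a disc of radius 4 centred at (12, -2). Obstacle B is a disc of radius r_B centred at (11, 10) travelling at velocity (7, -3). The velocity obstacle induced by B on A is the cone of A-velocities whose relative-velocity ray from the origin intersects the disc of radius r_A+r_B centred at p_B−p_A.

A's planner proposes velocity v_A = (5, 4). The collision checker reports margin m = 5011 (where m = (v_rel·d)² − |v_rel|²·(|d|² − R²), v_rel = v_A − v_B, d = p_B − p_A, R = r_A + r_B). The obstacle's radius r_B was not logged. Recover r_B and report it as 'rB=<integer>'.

m = 5011
d = (-1, 12);  v_rel = (-2, 7),  |v_rel|² = 53
v_rel×d = (-2)·(12) − (7)·(-1) = -17
since m = R²·53 − (-17)²:  R² = (289 + 5011) / 53 = 100
R = √100 = 10  ⇒  r_B = 10 − 4 = 6

rB=6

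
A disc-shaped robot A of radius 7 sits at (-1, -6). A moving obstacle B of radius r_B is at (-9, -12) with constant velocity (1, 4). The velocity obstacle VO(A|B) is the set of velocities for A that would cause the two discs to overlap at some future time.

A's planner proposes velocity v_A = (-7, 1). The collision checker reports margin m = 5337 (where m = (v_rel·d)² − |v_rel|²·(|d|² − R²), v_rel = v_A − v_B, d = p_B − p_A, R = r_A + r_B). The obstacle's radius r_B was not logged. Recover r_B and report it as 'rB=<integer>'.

m = 5337
d = (-8, -6);  v_rel = (-8, -3),  |v_rel|² = 73
v_rel×d = (-8)·(-6) − (-3)·(-8) = 24
since m = R²·73 − 24²:  R² = (576 + 5337) / 73 = 81
R = √81 = 9  ⇒  r_B = 9 − 7 = 2

rB=2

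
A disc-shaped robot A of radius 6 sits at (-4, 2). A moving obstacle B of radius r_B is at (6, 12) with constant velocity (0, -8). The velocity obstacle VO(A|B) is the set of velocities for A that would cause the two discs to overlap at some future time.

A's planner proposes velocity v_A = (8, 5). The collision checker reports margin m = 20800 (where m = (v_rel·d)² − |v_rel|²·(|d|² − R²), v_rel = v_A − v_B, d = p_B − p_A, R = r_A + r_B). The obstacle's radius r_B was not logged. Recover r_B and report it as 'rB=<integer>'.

m = 20800
d = (10, 10);  v_rel = (8, 13),  |v_rel|² = 233
v_rel×d = (8)·(10) − (13)·(10) = -50
since m = R²·233 − (-50)²:  R² = (2500 + 20800) / 233 = 100
R = √100 = 10  ⇒  r_B = 10 − 6 = 4

rB=4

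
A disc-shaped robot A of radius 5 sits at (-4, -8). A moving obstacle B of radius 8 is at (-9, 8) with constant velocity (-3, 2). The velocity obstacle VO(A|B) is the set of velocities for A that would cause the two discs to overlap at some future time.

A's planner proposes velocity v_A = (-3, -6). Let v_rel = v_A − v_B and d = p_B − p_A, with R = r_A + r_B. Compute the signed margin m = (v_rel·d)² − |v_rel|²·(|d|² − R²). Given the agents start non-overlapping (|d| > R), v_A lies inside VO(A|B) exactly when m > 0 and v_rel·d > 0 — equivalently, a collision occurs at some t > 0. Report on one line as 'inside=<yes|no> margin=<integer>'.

d = (-5, 16),  |d|² = 281;  R = 5+8 = 13,  c = 281−13² = 112
v_rel = (0, -8),  |v_rel|² = 64;  v_rel·d = (0)·(-5) + (-8)·(16) = -128
64·t² + 256·t + 112 = 0  ⇒  m = (-128)² − 64·112 = 9216
m = 9216 > 0,  v_rel·d = -128 < 0  ⇒  outside

inside=no margin=9216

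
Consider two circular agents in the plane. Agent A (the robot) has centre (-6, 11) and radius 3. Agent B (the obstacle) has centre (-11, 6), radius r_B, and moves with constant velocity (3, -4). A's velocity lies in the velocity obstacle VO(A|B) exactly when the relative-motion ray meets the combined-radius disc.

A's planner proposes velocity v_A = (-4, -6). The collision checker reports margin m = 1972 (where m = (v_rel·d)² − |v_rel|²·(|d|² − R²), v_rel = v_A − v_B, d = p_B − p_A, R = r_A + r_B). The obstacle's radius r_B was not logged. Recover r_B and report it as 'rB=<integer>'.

m = 1972
d = (-5, -5);  v_rel = (-7, -2),  |v_rel|² = 53
v_rel×d = (-7)·(-5) − (-2)·(-5) = 25
since m = R²·53 − 25²:  R² = (625 + 1972) / 53 = 49
R = √49 = 7  ⇒  r_B = 7 − 3 = 4

rB=4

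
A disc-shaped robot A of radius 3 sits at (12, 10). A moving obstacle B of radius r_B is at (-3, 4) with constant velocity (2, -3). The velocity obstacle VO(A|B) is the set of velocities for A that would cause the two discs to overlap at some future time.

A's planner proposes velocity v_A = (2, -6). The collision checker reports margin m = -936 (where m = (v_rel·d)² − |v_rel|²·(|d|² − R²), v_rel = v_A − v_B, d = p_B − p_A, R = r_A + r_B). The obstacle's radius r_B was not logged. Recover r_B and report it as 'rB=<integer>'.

m = -936
d = (-15, -6);  v_rel = (0, -3),  |v_rel|² = 9
v_rel×d = (0)·(-6) − (-3)·(-15) = -45
since m = R²·9 − (-45)²:  R² = (2025 + -936) / 9 = 121
R = √121 = 11  ⇒  r_B = 11 − 3 = 8

rB=8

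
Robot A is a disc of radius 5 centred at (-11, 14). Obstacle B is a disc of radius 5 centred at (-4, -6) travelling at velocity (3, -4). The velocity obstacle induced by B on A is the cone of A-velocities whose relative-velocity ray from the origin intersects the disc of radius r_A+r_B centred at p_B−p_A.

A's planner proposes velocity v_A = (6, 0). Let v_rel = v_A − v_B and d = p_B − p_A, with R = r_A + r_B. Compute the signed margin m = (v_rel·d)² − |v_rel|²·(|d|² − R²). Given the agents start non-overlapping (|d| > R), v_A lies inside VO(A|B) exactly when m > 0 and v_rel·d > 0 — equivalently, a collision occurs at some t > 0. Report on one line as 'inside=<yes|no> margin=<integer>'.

d = (7, -20),  |d|² = 449;  R = 5+5 = 10,  c = 449−10² = 349
v_rel = (3, 4),  |v_rel|² = 25;  v_rel·d = (3)·(7) + (4)·(-20) = -59
25·t² + 118·t + 349 = 0  ⇒  m = (-59)² − 25·349 = -5244
m = -5244 < 0,  v_rel·d = -59 < 0  ⇒  outside

inside=no margin=-5244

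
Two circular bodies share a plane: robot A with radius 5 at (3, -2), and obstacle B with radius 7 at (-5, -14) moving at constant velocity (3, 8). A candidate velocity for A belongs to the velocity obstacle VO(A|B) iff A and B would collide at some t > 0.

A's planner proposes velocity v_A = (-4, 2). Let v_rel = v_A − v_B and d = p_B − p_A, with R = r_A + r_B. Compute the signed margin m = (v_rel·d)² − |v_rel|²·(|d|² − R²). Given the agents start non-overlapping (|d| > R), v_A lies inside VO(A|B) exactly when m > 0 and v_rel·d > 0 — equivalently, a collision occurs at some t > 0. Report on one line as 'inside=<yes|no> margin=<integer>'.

d = (-8, -12),  |d|² = 208;  R = 5+7 = 12,  c = 208−12² = 64
v_rel = (-7, -6),  |v_rel|² = 85;  v_rel·d = (-7)·(-8) + (-6)·(-12) = 128
85·t² − 256·t + 64 = 0  ⇒  m = 128² − 85·64 = 10944
m = 10944 > 0,  v_rel·d = 128 > 0  ⇒  inside

inside=yes margin=10944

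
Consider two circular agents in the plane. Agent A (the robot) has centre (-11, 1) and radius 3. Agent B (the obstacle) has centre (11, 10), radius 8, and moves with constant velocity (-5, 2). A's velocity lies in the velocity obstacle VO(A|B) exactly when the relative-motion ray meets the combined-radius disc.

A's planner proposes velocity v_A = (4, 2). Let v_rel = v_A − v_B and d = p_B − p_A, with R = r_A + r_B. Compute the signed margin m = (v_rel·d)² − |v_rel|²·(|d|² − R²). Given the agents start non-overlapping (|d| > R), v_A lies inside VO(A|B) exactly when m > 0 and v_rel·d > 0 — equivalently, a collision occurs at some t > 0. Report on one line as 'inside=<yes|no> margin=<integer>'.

d = (22, 9),  |d|² = 565;  R = 3+8 = 11,  c = 565−11² = 444
v_rel = (9, 0),  |v_rel|² = 81;  v_rel·d = (9)·(22) + (0)·(9) = 198
81·t² − 396·t + 444 = 0  ⇒  m = 198² − 81·444 = 3240
m = 3240 > 0,  v_rel·d = 198 > 0  ⇒  inside

inside=yes margin=3240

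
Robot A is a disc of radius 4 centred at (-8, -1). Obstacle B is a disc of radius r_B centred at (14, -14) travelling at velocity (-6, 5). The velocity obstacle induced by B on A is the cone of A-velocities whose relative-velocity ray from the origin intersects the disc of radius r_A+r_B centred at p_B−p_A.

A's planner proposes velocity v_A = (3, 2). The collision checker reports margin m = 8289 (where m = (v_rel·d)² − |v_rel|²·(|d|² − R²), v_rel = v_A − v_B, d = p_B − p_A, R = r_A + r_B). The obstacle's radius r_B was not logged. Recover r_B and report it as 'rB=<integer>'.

m = 8289
d = (22, -13);  v_rel = (9, -3),  |v_rel|² = 90
v_rel×d = (9)·(-13) − (-3)·(22) = -51
since m = R²·90 − (-51)²:  R² = (2601 + 8289) / 90 = 121
R = √121 = 11  ⇒  r_B = 11 − 4 = 7

rB=7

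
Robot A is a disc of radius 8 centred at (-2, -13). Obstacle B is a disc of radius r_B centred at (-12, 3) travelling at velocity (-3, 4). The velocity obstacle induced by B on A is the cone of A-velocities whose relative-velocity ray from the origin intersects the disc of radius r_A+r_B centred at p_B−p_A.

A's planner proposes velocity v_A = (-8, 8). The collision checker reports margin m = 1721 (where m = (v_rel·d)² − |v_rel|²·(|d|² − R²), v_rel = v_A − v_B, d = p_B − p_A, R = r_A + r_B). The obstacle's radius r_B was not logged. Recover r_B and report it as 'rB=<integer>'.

m = 1721
d = (-10, 16);  v_rel = (-5, 4),  |v_rel|² = 41
v_rel×d = (-5)·(16) − (4)·(-10) = -40
since m = R²·41 − (-40)²:  R² = (1600 + 1721) / 41 = 81
R = √81 = 9  ⇒  r_B = 9 − 8 = 1

rB=1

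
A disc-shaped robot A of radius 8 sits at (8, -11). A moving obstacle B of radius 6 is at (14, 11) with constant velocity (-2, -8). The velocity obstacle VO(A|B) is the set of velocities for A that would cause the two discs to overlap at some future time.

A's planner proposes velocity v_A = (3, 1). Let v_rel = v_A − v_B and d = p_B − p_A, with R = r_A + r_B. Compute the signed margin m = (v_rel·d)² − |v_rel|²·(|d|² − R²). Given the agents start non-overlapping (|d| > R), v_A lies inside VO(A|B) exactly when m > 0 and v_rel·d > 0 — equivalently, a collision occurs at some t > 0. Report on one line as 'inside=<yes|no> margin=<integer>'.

d = (6, 22),  |d|² = 520;  R = 8+6 = 14,  c = 520−14² = 324
v_rel = (5, 9),  |v_rel|² = 106;  v_rel·d = (5)·(6) + (9)·(22) = 228
106·t² − 456·t + 324 = 0  ⇒  m = 228² − 106·324 = 17640
m = 17640 > 0,  v_rel·d = 228 > 0  ⇒  inside

inside=yes margin=17640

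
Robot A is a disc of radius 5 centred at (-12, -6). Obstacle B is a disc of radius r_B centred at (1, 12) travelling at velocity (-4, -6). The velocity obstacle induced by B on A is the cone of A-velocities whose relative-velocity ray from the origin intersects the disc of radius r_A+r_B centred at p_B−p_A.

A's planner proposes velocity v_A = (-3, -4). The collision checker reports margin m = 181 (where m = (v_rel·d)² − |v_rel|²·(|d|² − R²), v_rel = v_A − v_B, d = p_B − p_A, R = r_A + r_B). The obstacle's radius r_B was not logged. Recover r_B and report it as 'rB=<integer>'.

m = 181
d = (13, 18);  v_rel = (1, 2),  |v_rel|² = 5
v_rel×d = (1)·(18) − (2)·(13) = -8
since m = R²·5 − (-8)²:  R² = (64 + 181) / 5 = 49
R = √49 = 7  ⇒  r_B = 7 − 5 = 2

rB=2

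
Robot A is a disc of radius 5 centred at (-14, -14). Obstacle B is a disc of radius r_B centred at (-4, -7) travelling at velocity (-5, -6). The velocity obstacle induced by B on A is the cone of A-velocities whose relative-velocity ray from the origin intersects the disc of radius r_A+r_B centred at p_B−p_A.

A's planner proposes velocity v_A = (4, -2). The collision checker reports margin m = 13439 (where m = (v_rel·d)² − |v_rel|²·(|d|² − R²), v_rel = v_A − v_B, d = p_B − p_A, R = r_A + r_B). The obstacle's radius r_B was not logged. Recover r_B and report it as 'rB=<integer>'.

m = 13439
d = (10, 7);  v_rel = (9, 4),  |v_rel|² = 97
v_rel×d = (9)·(7) − (4)·(10) = 23
since m = R²·97 − 23²:  R² = (529 + 13439) / 97 = 144
R = √144 = 12  ⇒  r_B = 12 − 5 = 7

rB=7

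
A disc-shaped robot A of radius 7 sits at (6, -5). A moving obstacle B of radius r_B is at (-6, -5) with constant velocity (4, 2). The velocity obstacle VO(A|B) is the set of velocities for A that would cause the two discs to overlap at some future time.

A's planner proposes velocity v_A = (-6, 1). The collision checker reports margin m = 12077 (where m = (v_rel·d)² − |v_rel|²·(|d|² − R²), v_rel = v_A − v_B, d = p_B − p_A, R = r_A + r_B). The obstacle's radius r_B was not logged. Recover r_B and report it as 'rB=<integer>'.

m = 12077
d = (-12, 0);  v_rel = (-10, -1),  |v_rel|² = 101
v_rel×d = (-10)·(0) − (-1)·(-12) = -12
since m = R²·101 − (-12)²:  R² = (144 + 12077) / 101 = 121
R = √121 = 11  ⇒  r_B = 11 − 7 = 4

rB=4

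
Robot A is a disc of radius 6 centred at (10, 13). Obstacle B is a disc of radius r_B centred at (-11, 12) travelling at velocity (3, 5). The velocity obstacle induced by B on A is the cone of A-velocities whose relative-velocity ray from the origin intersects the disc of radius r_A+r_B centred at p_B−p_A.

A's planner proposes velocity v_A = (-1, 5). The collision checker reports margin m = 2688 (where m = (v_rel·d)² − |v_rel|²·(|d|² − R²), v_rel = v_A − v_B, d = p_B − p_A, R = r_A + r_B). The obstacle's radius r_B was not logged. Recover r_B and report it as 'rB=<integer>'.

m = 2688
d = (-21, -1);  v_rel = (-4, 0),  |v_rel|² = 16
v_rel×d = (-4)·(-1) − (0)·(-21) = 4
since m = R²·16 − 4²:  R² = (16 + 2688) / 16 = 169
R = √169 = 13  ⇒  r_B = 13 − 6 = 7

rB=7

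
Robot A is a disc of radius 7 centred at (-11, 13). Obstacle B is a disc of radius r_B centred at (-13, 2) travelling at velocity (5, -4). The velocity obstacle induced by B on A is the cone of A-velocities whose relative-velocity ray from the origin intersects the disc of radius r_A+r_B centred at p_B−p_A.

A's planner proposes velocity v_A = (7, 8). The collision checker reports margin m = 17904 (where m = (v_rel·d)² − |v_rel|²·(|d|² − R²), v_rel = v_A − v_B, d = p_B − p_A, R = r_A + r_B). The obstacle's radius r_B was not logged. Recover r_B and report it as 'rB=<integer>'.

m = 17904
d = (-2, -11);  v_rel = (2, 12),  |v_rel|² = 148
v_rel×d = (2)·(-11) − (12)·(-2) = 2
since m = R²·148 − 2²:  R² = (4 + 17904) / 148 = 121
R = √121 = 11  ⇒  r_B = 11 − 7 = 4

rB=4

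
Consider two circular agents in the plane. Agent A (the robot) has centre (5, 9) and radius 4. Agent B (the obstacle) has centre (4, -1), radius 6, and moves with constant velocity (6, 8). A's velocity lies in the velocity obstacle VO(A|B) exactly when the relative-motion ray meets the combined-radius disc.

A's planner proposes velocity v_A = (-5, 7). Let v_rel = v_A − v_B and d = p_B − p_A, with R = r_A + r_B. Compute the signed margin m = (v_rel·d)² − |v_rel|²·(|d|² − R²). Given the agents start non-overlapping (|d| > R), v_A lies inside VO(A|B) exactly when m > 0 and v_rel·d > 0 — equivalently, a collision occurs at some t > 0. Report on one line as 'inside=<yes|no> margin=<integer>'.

d = (-1, -10),  |d|² = 101;  R = 4+6 = 10,  c = 101−10² = 1
v_rel = (-11, -1),  |v_rel|² = 122;  v_rel·d = (-11)·(-1) + (-1)·(-10) = 21
122·t² − 42·t + 1 = 0  ⇒  m = 21² − 122·1 = 319
m = 319 > 0,  v_rel·d = 21 > 0  ⇒  inside

inside=yes margin=319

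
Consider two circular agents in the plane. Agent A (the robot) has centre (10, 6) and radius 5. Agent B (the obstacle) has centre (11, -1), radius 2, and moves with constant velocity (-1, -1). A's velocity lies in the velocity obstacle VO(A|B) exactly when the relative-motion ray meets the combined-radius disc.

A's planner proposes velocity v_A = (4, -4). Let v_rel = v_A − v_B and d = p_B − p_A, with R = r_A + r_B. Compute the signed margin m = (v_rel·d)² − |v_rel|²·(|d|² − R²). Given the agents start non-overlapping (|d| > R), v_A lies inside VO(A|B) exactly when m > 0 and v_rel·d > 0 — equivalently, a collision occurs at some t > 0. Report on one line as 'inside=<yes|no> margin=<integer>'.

d = (1, -7),  |d|² = 50;  R = 5+2 = 7,  c = 50−7² = 1
v_rel = (5, -3),  |v_rel|² = 34;  v_rel·d = (5)·(1) + (-3)·(-7) = 26
34·t² − 52·t + 1 = 0  ⇒  m = 26² − 34·1 = 642
m = 642 > 0,  v_rel·d = 26 > 0  ⇒  inside

inside=yes margin=642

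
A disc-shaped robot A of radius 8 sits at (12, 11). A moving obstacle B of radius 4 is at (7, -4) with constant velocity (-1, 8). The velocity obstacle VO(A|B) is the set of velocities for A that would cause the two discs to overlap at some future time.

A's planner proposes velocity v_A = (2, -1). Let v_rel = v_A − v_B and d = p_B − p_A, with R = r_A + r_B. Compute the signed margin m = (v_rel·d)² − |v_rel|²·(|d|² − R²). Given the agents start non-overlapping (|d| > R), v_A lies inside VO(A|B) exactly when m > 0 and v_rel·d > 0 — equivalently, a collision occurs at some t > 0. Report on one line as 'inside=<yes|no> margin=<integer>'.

d = (-5, -15),  |d|² = 250;  R = 8+4 = 12,  c = 250−12² = 106
v_rel = (3, -9),  |v_rel|² = 90;  v_rel·d = (3)·(-5) + (-9)·(-15) = 120
90·t² − 240·t + 106 = 0  ⇒  m = 120² − 90·106 = 4860
m = 4860 > 0,  v_rel·d = 120 > 0  ⇒  inside

inside=yes margin=4860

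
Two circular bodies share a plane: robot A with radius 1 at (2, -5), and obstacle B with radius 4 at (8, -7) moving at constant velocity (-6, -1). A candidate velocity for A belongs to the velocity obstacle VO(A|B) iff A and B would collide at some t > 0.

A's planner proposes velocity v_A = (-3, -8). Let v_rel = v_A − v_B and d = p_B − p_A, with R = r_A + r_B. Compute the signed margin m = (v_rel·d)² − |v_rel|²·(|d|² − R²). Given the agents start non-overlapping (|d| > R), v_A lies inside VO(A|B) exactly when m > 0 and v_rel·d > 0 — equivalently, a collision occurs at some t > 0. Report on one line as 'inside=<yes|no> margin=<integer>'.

d = (6, -2),  |d|² = 40;  R = 1+4 = 5,  c = 40−5² = 15
v_rel = (3, -7),  |v_rel|² = 58;  v_rel·d = (3)·(6) + (-7)·(-2) = 32
58·t² − 64·t + 15 = 0  ⇒  m = 32² − 58·15 = 154
m = 154 > 0,  v_rel·d = 32 > 0  ⇒  inside

inside=yes margin=154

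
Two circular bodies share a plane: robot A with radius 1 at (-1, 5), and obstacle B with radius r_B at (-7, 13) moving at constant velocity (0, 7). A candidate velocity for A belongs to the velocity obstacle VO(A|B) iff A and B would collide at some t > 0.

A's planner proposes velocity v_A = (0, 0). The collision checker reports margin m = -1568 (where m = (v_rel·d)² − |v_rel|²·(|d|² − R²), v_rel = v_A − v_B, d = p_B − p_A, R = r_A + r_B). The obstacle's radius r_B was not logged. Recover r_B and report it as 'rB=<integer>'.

m = -1568
d = (-6, 8);  v_rel = (0, -7),  |v_rel|² = 49
v_rel×d = (0)·(8) − (-7)·(-6) = -42
since m = R²·49 − (-42)²:  R² = (1764 + -1568) / 49 = 4
R = √4 = 2  ⇒  r_B = 2 − 1 = 1

rB=1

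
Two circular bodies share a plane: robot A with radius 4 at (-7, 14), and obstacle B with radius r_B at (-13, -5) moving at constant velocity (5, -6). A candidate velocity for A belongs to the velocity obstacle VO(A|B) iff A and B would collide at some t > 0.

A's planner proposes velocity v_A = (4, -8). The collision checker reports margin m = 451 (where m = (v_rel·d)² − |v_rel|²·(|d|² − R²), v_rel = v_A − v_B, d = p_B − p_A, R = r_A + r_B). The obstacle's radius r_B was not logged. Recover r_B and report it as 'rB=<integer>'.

m = 451
d = (-6, -19);  v_rel = (-1, -2),  |v_rel|² = 5
v_rel×d = (-1)·(-19) − (-2)·(-6) = 7
since m = R²·5 − 7²:  R² = (49 + 451) / 5 = 100
R = √100 = 10  ⇒  r_B = 10 − 4 = 6

rB=6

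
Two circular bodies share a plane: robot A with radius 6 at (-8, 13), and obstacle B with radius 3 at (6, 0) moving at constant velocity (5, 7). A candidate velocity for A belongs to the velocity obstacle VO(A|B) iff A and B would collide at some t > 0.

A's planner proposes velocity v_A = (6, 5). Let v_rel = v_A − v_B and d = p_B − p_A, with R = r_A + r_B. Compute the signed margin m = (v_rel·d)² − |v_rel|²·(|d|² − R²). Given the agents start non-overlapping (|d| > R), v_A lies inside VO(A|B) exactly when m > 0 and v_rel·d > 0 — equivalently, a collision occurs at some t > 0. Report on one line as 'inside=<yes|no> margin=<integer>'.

d = (14, -13),  |d|² = 365;  R = 6+3 = 9,  c = 365−9² = 284
v_rel = (1, -2),  |v_rel|² = 5;  v_rel·d = (1)·(14) + (-2)·(-13) = 40
5·t² − 80·t + 284 = 0  ⇒  m = 40² − 5·284 = 180
m = 180 > 0,  v_rel·d = 40 > 0  ⇒  inside

inside=yes margin=180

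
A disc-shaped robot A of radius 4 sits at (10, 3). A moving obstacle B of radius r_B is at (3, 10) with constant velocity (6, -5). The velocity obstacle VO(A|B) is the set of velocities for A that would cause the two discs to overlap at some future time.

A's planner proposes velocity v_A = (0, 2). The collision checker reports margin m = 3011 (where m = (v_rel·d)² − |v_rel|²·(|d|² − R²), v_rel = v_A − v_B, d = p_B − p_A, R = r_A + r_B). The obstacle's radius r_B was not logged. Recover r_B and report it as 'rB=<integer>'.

m = 3011
d = (-7, 7);  v_rel = (-6, 7),  |v_rel|² = 85
v_rel×d = (-6)·(7) − (7)·(-7) = 7
since m = R²·85 − 7²:  R² = (49 + 3011) / 85 = 36
R = √36 = 6  ⇒  r_B = 6 − 4 = 2

rB=2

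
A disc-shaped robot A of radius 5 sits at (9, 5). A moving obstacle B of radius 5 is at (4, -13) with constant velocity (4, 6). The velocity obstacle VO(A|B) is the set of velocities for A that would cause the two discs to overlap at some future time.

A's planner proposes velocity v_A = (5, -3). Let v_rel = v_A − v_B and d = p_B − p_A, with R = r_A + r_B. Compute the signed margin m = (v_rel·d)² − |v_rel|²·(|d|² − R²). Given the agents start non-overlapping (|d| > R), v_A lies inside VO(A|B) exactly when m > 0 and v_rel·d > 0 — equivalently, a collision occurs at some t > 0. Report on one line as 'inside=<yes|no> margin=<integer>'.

d = (-5, -18),  |d|² = 349;  R = 5+5 = 10,  c = 349−10² = 249
v_rel = (1, -9),  |v_rel|² = 82;  v_rel·d = (1)·(-5) + (-9)·(-18) = 157
82·t² − 314·t + 249 = 0  ⇒  m = 157² − 82·249 = 4231
m = 4231 > 0,  v_rel·d = 157 > 0  ⇒  inside

inside=yes margin=4231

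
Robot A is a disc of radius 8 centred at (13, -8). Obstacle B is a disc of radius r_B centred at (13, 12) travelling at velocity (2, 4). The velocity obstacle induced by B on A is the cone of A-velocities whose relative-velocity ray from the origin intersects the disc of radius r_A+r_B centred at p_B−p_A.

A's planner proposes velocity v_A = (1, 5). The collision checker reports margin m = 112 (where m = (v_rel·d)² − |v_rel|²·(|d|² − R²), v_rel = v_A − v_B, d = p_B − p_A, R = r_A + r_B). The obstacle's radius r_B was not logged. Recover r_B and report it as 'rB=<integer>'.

m = 112
d = (0, 20);  v_rel = (-1, 1),  |v_rel|² = 2
v_rel×d = (-1)·(20) − (1)·(0) = -20
since m = R²·2 − (-20)²:  R² = (400 + 112) / 2 = 256
R = √256 = 16  ⇒  r_B = 16 − 8 = 8

rB=8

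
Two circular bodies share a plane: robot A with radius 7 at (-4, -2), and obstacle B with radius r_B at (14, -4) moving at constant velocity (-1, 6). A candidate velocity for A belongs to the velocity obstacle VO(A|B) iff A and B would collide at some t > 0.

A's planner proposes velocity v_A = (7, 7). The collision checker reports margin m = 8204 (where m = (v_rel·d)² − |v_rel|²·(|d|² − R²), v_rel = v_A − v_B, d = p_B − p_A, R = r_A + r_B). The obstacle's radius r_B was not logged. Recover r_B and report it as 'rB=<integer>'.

m = 8204
d = (18, -2);  v_rel = (8, 1),  |v_rel|² = 65
v_rel×d = (8)·(-2) − (1)·(18) = -34
since m = R²·65 − (-34)²:  R² = (1156 + 8204) / 65 = 144
R = √144 = 12  ⇒  r_B = 12 − 7 = 5

rB=5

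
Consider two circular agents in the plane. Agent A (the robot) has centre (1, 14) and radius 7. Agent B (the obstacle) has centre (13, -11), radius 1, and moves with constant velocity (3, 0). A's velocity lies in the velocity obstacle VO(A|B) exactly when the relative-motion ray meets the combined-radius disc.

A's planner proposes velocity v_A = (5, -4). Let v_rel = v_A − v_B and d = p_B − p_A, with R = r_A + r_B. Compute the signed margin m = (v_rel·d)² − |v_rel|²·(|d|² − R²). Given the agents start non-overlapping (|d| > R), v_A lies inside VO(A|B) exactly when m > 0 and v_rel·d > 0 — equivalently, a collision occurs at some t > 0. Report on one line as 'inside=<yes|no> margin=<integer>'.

d = (12, -25),  |d|² = 769;  R = 7+1 = 8,  c = 769−8² = 705
v_rel = (2, -4),  |v_rel|² = 20;  v_rel·d = (2)·(12) + (-4)·(-25) = 124
20·t² − 248·t + 705 = 0  ⇒  m = 124² − 20·705 = 1276
m = 1276 > 0,  v_rel·d = 124 > 0  ⇒  inside

inside=yes margin=1276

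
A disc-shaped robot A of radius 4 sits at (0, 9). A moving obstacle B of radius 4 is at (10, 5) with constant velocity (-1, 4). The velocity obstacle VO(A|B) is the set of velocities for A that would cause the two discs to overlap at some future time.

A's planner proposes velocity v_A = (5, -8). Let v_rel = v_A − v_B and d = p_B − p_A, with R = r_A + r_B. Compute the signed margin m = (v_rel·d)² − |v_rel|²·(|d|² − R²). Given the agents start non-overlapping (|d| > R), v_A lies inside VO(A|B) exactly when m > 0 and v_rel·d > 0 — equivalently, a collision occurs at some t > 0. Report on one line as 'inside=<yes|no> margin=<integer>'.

d = (10, -4),  |d|² = 116;  R = 4+4 = 8,  c = 116−8² = 52
v_rel = (6, -12),  |v_rel|² = 180;  v_rel·d = (6)·(10) + (-12)·(-4) = 108
180·t² − 216·t + 52 = 0  ⇒  m = 108² − 180·52 = 2304
m = 2304 > 0,  v_rel·d = 108 > 0  ⇒  inside

inside=yes margin=2304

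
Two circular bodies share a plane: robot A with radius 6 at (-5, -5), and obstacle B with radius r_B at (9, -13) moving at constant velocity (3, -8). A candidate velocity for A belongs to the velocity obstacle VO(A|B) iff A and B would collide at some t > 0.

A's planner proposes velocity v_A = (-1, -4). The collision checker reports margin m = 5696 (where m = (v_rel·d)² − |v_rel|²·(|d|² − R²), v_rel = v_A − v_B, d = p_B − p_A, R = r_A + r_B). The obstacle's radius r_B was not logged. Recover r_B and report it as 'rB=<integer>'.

m = 5696
d = (14, -8);  v_rel = (-4, 4),  |v_rel|² = 32
v_rel×d = (-4)·(-8) − (4)·(14) = -24
since m = R²·32 − (-24)²:  R² = (576 + 5696) / 32 = 196
R = √196 = 14  ⇒  r_B = 14 − 6 = 8

rB=8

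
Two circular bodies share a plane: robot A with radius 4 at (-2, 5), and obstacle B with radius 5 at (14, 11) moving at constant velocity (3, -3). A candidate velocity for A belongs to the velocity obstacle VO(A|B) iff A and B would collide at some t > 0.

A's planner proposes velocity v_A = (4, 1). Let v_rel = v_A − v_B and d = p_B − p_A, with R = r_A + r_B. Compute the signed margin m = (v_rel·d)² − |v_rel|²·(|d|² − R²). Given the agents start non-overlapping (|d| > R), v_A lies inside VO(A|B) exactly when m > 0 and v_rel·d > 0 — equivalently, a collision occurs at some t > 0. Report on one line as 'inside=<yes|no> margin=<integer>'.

d = (16, 6),  |d|² = 292;  R = 4+5 = 9,  c = 292−9² = 211
v_rel = (1, 4),  |v_rel|² = 17;  v_rel·d = (1)·(16) + (4)·(6) = 40
17·t² − 80·t + 211 = 0  ⇒  m = 40² − 17·211 = -1987
m = -1987 < 0,  v_rel·d = 40 > 0  ⇒  outside

inside=no margin=-1987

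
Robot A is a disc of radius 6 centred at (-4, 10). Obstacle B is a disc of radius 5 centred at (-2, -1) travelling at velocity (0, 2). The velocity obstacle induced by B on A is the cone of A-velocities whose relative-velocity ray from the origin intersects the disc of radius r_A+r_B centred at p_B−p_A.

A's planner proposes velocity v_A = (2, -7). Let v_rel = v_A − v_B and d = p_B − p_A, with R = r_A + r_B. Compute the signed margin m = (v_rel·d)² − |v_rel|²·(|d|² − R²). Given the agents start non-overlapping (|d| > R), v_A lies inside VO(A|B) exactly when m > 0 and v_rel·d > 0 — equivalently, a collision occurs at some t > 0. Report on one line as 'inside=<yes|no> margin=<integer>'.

d = (2, -11),  |d|² = 125;  R = 6+5 = 11,  c = 125−11² = 4
v_rel = (2, -9),  |v_rel|² = 85;  v_rel·d = (2)·(2) + (-9)·(-11) = 103
85·t² − 206·t + 4 = 0  ⇒  m = 103² − 85·4 = 10269
m = 10269 > 0,  v_rel·d = 103 > 0  ⇒  inside

inside=yes margin=10269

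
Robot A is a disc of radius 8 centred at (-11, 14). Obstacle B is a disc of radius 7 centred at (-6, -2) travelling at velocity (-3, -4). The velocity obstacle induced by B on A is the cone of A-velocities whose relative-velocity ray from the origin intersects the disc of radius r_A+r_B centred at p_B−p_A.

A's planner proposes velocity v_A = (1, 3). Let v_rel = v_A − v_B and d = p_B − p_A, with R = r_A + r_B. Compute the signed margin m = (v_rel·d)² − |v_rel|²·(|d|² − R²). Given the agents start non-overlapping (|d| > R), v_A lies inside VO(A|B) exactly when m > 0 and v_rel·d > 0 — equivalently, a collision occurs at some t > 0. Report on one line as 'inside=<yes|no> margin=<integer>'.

d = (5, -16),  |d|² = 281;  R = 8+7 = 15,  c = 281−15² = 56
v_rel = (4, 7),  |v_rel|² = 65;  v_rel·d = (4)·(5) + (7)·(-16) = -92
65·t² + 184·t + 56 = 0  ⇒  m = (-92)² − 65·56 = 4824
m = 4824 > 0,  v_rel·d = -92 < 0  ⇒  outside

inside=no margin=4824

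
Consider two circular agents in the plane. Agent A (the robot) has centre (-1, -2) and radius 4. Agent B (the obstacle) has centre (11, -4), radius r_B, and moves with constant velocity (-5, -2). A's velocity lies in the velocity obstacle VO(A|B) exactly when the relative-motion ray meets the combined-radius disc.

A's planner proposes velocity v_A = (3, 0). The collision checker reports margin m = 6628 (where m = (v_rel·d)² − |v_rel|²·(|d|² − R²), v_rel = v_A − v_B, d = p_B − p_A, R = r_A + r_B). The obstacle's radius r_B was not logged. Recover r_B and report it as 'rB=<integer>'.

m = 6628
d = (12, -2);  v_rel = (8, 2),  |v_rel|² = 68
v_rel×d = (8)·(-2) − (2)·(12) = -40
since m = R²·68 − (-40)²:  R² = (1600 + 6628) / 68 = 121
R = √121 = 11  ⇒  r_B = 11 − 4 = 7

rB=7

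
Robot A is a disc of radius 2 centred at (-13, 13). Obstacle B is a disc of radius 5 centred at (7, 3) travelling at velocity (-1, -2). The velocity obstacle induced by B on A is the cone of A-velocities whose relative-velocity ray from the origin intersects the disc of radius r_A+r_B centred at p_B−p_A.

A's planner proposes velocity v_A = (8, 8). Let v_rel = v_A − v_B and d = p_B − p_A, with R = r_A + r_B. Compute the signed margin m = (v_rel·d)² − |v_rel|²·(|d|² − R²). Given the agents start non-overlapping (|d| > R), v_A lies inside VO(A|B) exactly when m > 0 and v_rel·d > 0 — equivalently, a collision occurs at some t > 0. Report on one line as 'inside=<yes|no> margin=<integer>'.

d = (20, -10),  |d|² = 500;  R = 2+5 = 7,  c = 500−7² = 451
v_rel = (9, 10),  |v_rel|² = 181;  v_rel·d = (9)·(20) + (10)·(-10) = 80
181·t² − 160·t + 451 = 0  ⇒  m = 80² − 181·451 = -75231
m = -75231 < 0,  v_rel·d = 80 > 0  ⇒  outside

inside=no margin=-75231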